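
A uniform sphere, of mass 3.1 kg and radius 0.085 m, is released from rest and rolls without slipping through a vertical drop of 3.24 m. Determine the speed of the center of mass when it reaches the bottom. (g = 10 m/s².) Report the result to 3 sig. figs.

For this body I = (2/5)MR², i.e. k = I/(MR²) = 0.4.
Rolling without slipping gives ω = v/R, so the total kinetic energy is ½Mv² + ½Iω² = ½(1+k)Mv² = (7/10)Mv².
Setting Mgh = (7/10)Mv² gives v = √(2gh/(1+k)) = √(2·10·3.24/1.4) ≈ 6.80 m/s.

v ≈ 6.80 m/s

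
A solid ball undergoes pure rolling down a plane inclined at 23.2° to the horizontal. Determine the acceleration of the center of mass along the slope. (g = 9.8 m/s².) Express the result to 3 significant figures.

The moment of inertia is (2/5)MR², giving k ≡ I/(MR²) = 0.4.
Newton's second law down the slope: Mg sinθ − f = Ma. The torque equation fR = Iα (with α = a/R) gives f = kMa.
Eliminating f: Mg sinθ = (1+k)Ma, so a = g sinθ/(1+k) = 9.8 × sin23.2° / 1.4 ≈ 2.76 m/s².

a ≈ 2.76 m/s²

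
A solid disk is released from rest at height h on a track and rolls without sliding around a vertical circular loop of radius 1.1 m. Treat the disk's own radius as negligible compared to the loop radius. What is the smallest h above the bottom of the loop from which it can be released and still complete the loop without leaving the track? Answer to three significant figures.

h_min ≈ 3.03 m

Here I = (1/2)MR², so the shape factor k = I/(MR²) = 0.5.
At the top of the loop, the minimum-contact condition is Mg = Mv_top²/r, so v_top² = gr.
With ω = v/R, the kinetic energy at speed v is ½(1+k)Mv² = (3/4)Mv².
Energy conservation from release (height h) to the top (height 2r): Mgh = Mg(2r) + (3/4)M·gr.
Thus h_min = 2r + (1+k)r/2 = r(2 + 1.5/2) = 1.1 × 2.75 ≈ 3.03 m.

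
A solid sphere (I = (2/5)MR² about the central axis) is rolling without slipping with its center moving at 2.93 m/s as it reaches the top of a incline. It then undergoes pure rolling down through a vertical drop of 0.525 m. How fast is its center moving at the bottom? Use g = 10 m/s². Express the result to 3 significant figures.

v ≈ 4.01 m/s

With I = (2/5)MR², the ratio k = I/(MR²) is 0.4.
Pure rolling means v = ωR; then KE = ½Mv² + ½I(v/R)² = ½(1+k)Mv² = (7/10)Mv².
Energy conservation: (7/10)Mv₀² + Mgh = (7/10)Mv², so v² = v₀² + 2gh/(1+k).
v = √(2.93² + 2×10×0.525/1.4) = √16.08 ≈ 4.01 m/s.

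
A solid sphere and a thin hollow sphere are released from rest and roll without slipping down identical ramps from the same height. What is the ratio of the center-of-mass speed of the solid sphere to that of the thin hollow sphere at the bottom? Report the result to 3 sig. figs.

Each satisfies Mgh = ½(1+k)Mv² with k = I/(MR²), so v ∝ 1/√(1+k).
For the solid sphere k = 0.4; for the thin hollow sphere k = 2/3.
v₁/v₂ = √((1+k₂)/(1+k₁)) = √(1.667/1.4) ≈ 1.09.

v_ratio ≈ 1.09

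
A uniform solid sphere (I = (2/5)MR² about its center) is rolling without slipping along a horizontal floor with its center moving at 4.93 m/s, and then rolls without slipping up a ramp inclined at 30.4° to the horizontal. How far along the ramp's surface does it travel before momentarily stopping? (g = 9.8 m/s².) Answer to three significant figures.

d ≈ 3.43 m

For this body I = (2/5)MR², i.e. k = I/(MR²) = 0.4.
Pure rolling means v = ωR; then KE = ½Mv² + ½I(v/R)² = ½(1+k)Mv² = (7/10)Mv².
Setting this equal to Mgh gives the vertical rise h = (1+k)v₀²/(2g) = 1.4×4.93²/(2×9.8) = 1.736 m.
Along the incline, d = h/sinθ = 1.736/sin30.4° ≈ 3.43 m.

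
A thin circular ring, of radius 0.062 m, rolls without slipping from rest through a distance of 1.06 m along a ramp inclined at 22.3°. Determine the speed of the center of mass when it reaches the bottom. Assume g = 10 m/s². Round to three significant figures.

Here I = MR², so the shape factor k = I/(MR²) = 1.
Since it rolls without slipping, ω = v/R and KE = ½Mv² + ½Iω² = ½(1+k)Mv² = Mv².
The vertical drop is h = L sinθ = 1.06 × sin22.3° = 0.4022 m.
Energy conservation: Mgh = Mv², so v = √(2gh/(1+k)) = √(2 × 10 × 0.4022 / 2) ≈ 2.01 m/s.

v ≈ 2.01 m/s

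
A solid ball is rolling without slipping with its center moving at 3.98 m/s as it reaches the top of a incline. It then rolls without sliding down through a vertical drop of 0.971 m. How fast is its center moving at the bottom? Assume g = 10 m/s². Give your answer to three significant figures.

v ≈ 5.45 m/s

For this body I = (2/5)MR², i.e. k = I/(MR²) = 0.4.
Rolling without slipping gives ω = v/R, so the total kinetic energy is ½Mv² + ½Iω² = ½(1+k)Mv² = (7/10)Mv².
Conserving energy between top and bottom: (7/10)Mv² = (7/10)Mv₀² + Mgh, hence v² = v₀² + 2gh/(1+k).
v = √(3.98² + 2×10×0.971/1.4) = √29.71 ≈ 5.45 m/s.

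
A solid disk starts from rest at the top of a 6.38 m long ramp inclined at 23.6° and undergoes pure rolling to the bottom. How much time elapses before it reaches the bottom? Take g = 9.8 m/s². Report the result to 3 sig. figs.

t ≈ 2.21 s

Here I = (1/2)MR², so the shape factor k = I/(MR²) = 0.5.
Translational: Mg sinθ − f = Ma. Rotational about the CM: fR = Iα = kMRa, so f = kMa.
Hence a = g sinθ/(1+k) = 9.8×sin23.6°/1.5 = 2.616 m/s².
Starting from rest, L = ½at², so t = √(2L/a) = √(2×6.38/2.616) ≈ 2.21 s.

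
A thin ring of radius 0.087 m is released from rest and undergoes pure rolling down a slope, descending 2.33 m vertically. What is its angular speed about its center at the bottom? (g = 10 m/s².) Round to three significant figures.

ω ≈ 55.5 rad/s

Here I = MR², so the shape factor k = I/(MR²) = 1.
Rolling without slipping gives ω = v/R, so the total kinetic energy is ½Mv² + ½Iω² = ½(1+k)Mv² = Mv².
Energy conservation Mgh = ½(1+k)Mv² gives v = √(2gh/(1+k)) = √(2 × 10 × 2.33 / 2) = 4.827 m/s.
The angular speed follows from ω = v/R = 4.827/0.087 ≈ 55.5 rad/s.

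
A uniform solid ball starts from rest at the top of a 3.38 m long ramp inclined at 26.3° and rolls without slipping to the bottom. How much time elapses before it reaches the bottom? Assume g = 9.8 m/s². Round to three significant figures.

For this body I = (2/5)MR², i.e. k = I/(MR²) = 0.4.
Newton's second law down the slope: Mg sinθ − f = Ma. The torque equation fR = Iα (with α = a/R) gives f = kMa.
Hence a = g sinθ/(1+k) = 9.8×sin26.3°/1.4 = 3.101 m/s².
Starting from rest, L = ½at², so t = √(2L/a) = √(2×3.38/3.101) ≈ 1.48 s.

t ≈ 1.48 s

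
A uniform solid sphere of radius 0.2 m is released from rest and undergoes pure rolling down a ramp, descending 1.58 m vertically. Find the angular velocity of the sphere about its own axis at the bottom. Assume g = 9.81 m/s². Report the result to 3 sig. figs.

ω ≈ 23.5 rad/s

With I = (2/5)MR², the ratio k = I/(MR²) is 0.4.
Pure rolling means v = ωR; then KE = ½Mv² + ½I(v/R)² = ½(1+k)Mv² = (7/10)Mv².
Energy conservation Mgh = ½(1+k)Mv² gives v = √(2gh/(1+k)) = √(2 × 9.81 × 1.58 / 1.4) = 4.706 m/s.
The angular speed follows from ω = v/R = 4.706/0.2 ≈ 23.5 rad/s.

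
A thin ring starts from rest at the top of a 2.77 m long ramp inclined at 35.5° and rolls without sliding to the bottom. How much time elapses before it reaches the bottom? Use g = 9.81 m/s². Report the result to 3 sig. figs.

The moment of inertia is MR², giving k ≡ I/(MR²) = 1.
Along the incline Mg sinθ − f = Ma, and torque about the center fR = Iα = kMR²(a/R) gives f = kMa.
Hence a = g sinθ/(1+k) = 9.81×sin35.5°/2 = 2.848 m/s².
Starting from rest, L = ½at², so t = √(2L/a) = √(2×2.77/2.848) ≈ 1.39 s.

t ≈ 1.39 s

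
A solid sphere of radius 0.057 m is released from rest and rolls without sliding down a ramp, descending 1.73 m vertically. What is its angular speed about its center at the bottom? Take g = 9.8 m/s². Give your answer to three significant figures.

ω ≈ 86.3 rad/s

For this body I = (2/5)MR², i.e. k = I/(MR²) = 0.4.
Rolling without slipping gives ω = v/R, so the total kinetic energy is ½Mv² + ½Iω² = ½(1+k)Mv² = (7/10)Mv².
Energy conservation Mgh = ½(1+k)Mv² gives v = √(2gh/(1+k)) = √(2 × 9.8 × 1.73 / 1.4) = 4.921 m/s.
Then ω = v/R = 4.921 / 0.057 ≈ 86.3 rad/s.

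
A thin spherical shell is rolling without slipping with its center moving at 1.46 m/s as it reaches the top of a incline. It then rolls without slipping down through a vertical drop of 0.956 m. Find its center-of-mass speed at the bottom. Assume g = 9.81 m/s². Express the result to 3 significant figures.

v ≈ 3.66 m/s

Here I = (2/3)MR², so the shape factor k = I/(MR²) = 2/3.
Pure rolling means v = ωR; then KE = ½Mv² + ½I(v/R)² = ½(1+k)Mv² = (5/6)Mv².
Energy conservation: (5/6)Mv₀² + Mgh = (5/6)Mv², so v² = v₀² + 2gh/(1+k).
v = √(1.46² + 2×9.81×0.956/1.667) = √13.39 ≈ 3.66 m/s.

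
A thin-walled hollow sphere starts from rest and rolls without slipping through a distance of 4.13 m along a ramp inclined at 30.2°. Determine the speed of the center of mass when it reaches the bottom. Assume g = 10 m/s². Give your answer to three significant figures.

The moment of inertia is (2/3)MR², giving k ≡ I/(MR²) = 2/3.
Rolling without slipping gives ω = v/R, so the total kinetic energy is ½Mv² + ½Iω² = ½(1+k)Mv² = (5/6)Mv².
The vertical drop is h = L sinθ = 4.13 × sin30.2° = 2.077 m.
Energy conservation: Mgh = (5/6)Mv², so v = √(2gh/(1+k)) = √(2 × 10 × 2.077 / 1.667) ≈ 4.99 m/s.

v ≈ 4.99 m/s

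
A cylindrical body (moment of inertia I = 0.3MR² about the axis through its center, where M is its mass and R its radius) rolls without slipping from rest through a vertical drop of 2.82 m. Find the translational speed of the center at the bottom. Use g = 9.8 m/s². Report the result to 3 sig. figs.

With I = 0.3MR², the ratio k = I/(MR²) is 0.3.
Pure rolling means v = ωR; then KE = ½Mv² + ½I(v/R)² = ½(1+k)Mv² = (13/20)Mv².
Setting Mgh = (13/20)Mv² gives v = √(2gh/(1+k)) = √(2·9.8·2.82/1.3) ≈ 6.52 m/s.

v ≈ 6.52 m/s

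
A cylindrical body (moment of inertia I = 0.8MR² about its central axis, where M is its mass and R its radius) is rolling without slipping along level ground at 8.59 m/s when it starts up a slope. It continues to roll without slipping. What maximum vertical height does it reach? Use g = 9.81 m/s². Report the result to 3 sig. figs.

For this body I = 0.8MR², i.e. k = I/(MR²) = 0.8.
The rolling condition ω = v/R makes the rotational term ½I(v/R)² = ½kMv², so KE_total = ½(1+k)Mv² = (9/10)Mv².
All of this converts to potential energy at the highest point: (9/10)Mv₀² = Mgh.
Thus h = (1+k)v₀²/(2g) = 1.8 × 8.59² / (2 × 9.81) ≈ 6.77 m.

h ≈ 6.77 m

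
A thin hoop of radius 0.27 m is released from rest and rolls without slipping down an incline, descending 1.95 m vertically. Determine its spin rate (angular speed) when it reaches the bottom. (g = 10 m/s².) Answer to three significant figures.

ω ≈ 16.4 rad/s

With I = MR², the ratio k = I/(MR²) is 1.
Pure rolling means v = ωR; then KE = ½Mv² + ½I(v/R)² = ½(1+k)Mv² = Mv².
Energy conservation Mgh = ½(1+k)Mv² gives v = √(2gh/(1+k)) = √(2 × 10 × 1.95 / 2) = 4.416 m/s.
The angular speed follows from ω = v/R = 4.416/0.27 ≈ 16.4 rad/s.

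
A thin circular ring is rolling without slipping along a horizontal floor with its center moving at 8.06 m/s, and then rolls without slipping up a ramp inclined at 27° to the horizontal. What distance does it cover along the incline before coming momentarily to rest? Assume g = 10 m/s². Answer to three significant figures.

d ≈ 14.3 m

For this body I = MR², i.e. k = I/(MR²) = 1.
The rolling condition ω = v/R makes the rotational term ½I(v/R)² = ½kMv², so KE_total = ½(1+k)Mv² = Mv².
Setting this equal to Mgh gives the vertical rise h = (1+k)v₀²/(2g) = 2×8.06²/(2×10) = 6.496 m.
The distance along the slope is d = h/sinθ = 6.496/sin27° ≈ 14.3 m.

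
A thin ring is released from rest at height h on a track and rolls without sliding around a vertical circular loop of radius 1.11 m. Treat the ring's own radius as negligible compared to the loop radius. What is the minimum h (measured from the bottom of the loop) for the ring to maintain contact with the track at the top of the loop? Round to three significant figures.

With I = MR², the ratio k = I/(MR²) is 1.
At the top of the loop, the minimum-contact condition is Mg = Mv_top²/r, so v_top² = gr.
With ω = v/R, the kinetic energy at speed v is ½(1+k)Mv² = Mv².
Energy conservation from release (height h) to the top (height 2r): Mgh = Mg(2r) + M·gr.
Thus h_min = 2r + (1+k)r/2 = r(2 + 2/2) = 1.11 × 3 ≈ 3.33 m.

h_min ≈ 3.33 m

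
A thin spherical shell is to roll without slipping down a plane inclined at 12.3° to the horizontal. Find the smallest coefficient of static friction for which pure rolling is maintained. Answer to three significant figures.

μ_min ≈ 0.0872

With I = (2/3)MR², the ratio k = I/(MR²) is 2/3.
Along the incline Mg sinθ − f = Ma, and torque about the center fR = Iα = kMR²(a/R) gives f = kMa.
These give a = g sinθ/(1+k) and the required friction f = kMg sinθ/(1+k).
The normal force is N = Mg cosθ, so μ_min = f/N = k tanθ/(1+k).
μ_min = (2/3) × tan12.3° / 1.667 ≈ 0.0872.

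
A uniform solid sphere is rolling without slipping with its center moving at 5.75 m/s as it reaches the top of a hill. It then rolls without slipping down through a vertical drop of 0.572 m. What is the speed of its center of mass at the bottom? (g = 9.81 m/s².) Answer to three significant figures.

v ≈ 6.41 m/s

For this body I = (2/5)MR², i.e. k = I/(MR²) = 0.4.
Rolling without slipping gives ω = v/R, so the total kinetic energy is ½Mv² + ½Iω² = ½(1+k)Mv² = (7/10)Mv².
Conserving energy between top and bottom: (7/10)Mv² = (7/10)Mv₀² + Mgh, hence v² = v₀² + 2gh/(1+k).
v = √(5.75² + 2×9.81×0.572/1.4) = √41.08 ≈ 6.41 m/s.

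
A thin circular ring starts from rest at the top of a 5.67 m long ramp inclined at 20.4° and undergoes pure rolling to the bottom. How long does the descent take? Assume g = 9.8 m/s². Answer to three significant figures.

t ≈ 2.58 s

The moment of inertia is MR², giving k ≡ I/(MR²) = 1.
Along the incline Mg sinθ − f = Ma, and torque about the center fR = Iα = kMR²(a/R) gives f = kMa.
Hence a = g sinθ/(1+k) = 9.8×sin20.4°/2 = 1.708 m/s².
With constant a from rest, t = √(2L/a) = √(2·5.67/1.708) ≈ 2.58 s.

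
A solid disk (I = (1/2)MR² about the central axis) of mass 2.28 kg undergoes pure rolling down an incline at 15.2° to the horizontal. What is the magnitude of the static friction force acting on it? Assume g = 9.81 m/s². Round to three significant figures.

For this body I = (1/2)MR², i.e. k = I/(MR²) = 0.5.
Translational: Mg sinθ − f = Ma. Rotational about the CM: fR = Iα = kMRa, so f = kMa.
Combining, a = g sinθ/(1+k) and f = kMa = kMg sinθ/(1+k).
f = 0.5 × 2.28 × 9.81 × sin15.2° / 1.5 ≈ 1.95 N.

f ≈ 1.95 N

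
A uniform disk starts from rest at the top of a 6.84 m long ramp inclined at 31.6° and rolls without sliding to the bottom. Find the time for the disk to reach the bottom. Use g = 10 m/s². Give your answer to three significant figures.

For this body I = (1/2)MR², i.e. k = I/(MR²) = 0.5.
Along the incline Mg sinθ − f = Ma, and torque about the center fR = Iα = kMR²(a/R) gives f = kMa.
Hence a = g sinθ/(1+k) = 10×sin31.6°/1.5 = 3.493 m/s².
Starting from rest, L = ½at², so t = √(2L/a) = √(2×6.84/3.493) ≈ 1.98 s.

t ≈ 1.98 s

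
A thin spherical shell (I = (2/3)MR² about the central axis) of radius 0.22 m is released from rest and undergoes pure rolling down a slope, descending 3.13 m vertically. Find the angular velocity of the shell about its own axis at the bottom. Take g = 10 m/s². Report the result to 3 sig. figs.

The moment of inertia is (2/3)MR², giving k ≡ I/(MR²) = 2/3.
The rolling condition ω = v/R makes the rotational term ½I(v/R)² = ½kMv², so KE_total = ½(1+k)Mv² = (5/6)Mv².
Energy conservation Mgh = ½(1+k)Mv² gives v = √(2gh/(1+k)) = √(2 × 10 × 3.13 / 1.667) = 6.129 m/s.
Then ω = v/R = 6.129 / 0.22 ≈ 27.9 rad/s.

ω ≈ 27.9 rad/s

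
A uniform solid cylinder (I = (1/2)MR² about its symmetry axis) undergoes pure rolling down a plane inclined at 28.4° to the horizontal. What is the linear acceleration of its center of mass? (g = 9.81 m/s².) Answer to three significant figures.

a ≈ 3.11 m/s²

For this body I = (1/2)MR², i.e. k = I/(MR²) = 0.5.
Newton's second law down the slope: Mg sinθ − f = Ma. The torque equation fR = Iα (with α = a/R) gives f = kMa.
Eliminating f: Mg sinθ = (1+k)Ma, so a = g sinθ/(1+k) = 9.81 × sin28.4° / 1.5 ≈ 3.11 m/s².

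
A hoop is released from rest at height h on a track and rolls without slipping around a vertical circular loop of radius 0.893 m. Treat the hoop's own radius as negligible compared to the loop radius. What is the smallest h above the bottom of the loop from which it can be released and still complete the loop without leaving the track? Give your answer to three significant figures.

h_min ≈ 2.68 m

Here I = MR², so the shape factor k = I/(MR²) = 1.
At the top of the loop, the minimum-contact condition is Mg = Mv_top²/r, so v_top² = gr.
With ω = v/R, the kinetic energy at speed v is ½(1+k)Mv² = Mv².
Energy conservation from release (height h) to the top (height 2r): Mgh = Mg(2r) + M·gr.
Thus h_min = 2r + (1+k)r/2 = r(2 + 2/2) = 0.893 × 3 ≈ 2.68 m.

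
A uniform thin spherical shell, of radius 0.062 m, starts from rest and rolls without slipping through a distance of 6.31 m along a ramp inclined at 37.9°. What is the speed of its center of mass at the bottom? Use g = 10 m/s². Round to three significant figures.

Here I = (2/3)MR², so the shape factor k = I/(MR²) = 2/3.
The rolling condition ω = v/R makes the rotational term ½I(v/R)² = ½kMv², so KE_total = ½(1+k)Mv² = (5/6)Mv².
The vertical drop is h = L sinθ = 6.31 × sin37.9° = 3.876 m.
Energy conservation: Mgh = (5/6)Mv², so v = √(2gh/(1+k)) = √(2 × 10 × 3.876 / 1.667) ≈ 6.82 m/s.

v ≈ 6.82 m/s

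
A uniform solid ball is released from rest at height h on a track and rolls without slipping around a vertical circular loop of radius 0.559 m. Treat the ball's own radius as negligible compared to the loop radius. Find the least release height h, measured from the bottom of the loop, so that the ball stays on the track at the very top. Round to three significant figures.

Here I = (2/5)MR², so the shape factor k = I/(MR²) = 0.4.
At the top, contact is just lost when gravity alone supplies the centripetal force: Mg = Mv_top²/r, i.e. v_top² = gr.
With ω = v/R, the kinetic energy at speed v is ½(1+k)Mv² = (7/10)Mv².
Energy conservation from release (height h) to the top (height 2r): Mgh = Mg(2r) + (7/10)M·gr.
Thus h_min = 2r + (1+k)r/2 = r(2 + 1.4/2) = 0.559 × 2.7 ≈ 1.51 m.

h_min ≈ 1.51 m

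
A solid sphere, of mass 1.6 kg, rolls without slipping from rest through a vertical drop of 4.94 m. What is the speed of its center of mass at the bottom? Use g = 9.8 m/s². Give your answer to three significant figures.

v ≈ 8.32 m/s

The moment of inertia is (2/5)MR², giving k ≡ I/(MR²) = 0.4.
Rolling without slipping gives ω = v/R, so the total kinetic energy is ½Mv² + ½Iω² = ½(1+k)Mv² = (7/10)Mv².
Setting Mgh = (7/10)Mv² gives v = √(2gh/(1+k)) = √(2·9.8·4.94/1.4) ≈ 8.32 m/s.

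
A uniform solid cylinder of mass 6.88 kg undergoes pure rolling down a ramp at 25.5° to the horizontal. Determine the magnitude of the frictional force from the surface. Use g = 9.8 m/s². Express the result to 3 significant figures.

With I = (1/2)MR², the ratio k = I/(MR²) is 0.5.
Translational: Mg sinθ − f = Ma. Rotational about the CM: fR = Iα = kMRa, so f = kMa.
Combining, a = g sinθ/(1+k) and f = kMa = kMg sinθ/(1+k).
f = 0.5 × 6.88 × 9.8 × sin25.5° / 1.5 ≈ 9.68 N.

f ≈ 9.68 N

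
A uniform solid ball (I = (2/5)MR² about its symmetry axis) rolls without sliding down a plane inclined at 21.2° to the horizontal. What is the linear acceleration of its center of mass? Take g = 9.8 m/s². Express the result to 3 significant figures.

With I = (2/5)MR², the ratio k = I/(MR²) is 0.4.
Along the incline Mg sinθ − f = Ma, and torque about the center fR = Iα = kMR²(a/R) gives f = kMa.
Eliminating f: Mg sinθ = (1+k)Ma, so a = g sinθ/(1+k) = 9.8 × sin21.2° / 1.4 ≈ 2.53 m/s².

a ≈ 2.53 m/s²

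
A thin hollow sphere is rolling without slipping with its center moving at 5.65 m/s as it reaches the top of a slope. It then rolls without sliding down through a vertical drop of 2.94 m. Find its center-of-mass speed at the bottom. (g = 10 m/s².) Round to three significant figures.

v ≈ 8.20 m/s

For this body I = (2/3)MR², i.e. k = I/(MR²) = 2/3.
The rolling condition ω = v/R makes the rotational term ½I(v/R)² = ½kMv², so KE_total = ½(1+k)Mv² = (5/6)Mv².
Conserving energy between top and bottom: (5/6)Mv² = (5/6)Mv₀² + Mgh, hence v² = v₀² + 2gh/(1+k).
v = √(5.65² + 2×10×2.94/1.667) = √67.2 ≈ 8.20 m/s.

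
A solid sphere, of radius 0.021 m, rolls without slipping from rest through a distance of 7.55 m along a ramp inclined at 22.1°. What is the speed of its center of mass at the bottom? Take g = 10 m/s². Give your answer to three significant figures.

v ≈ 6.37 m/s

Here I = (2/5)MR², so the shape factor k = I/(MR²) = 0.4.
Since it rolls without slipping, ω = v/R and KE = ½Mv² + ½Iω² = ½(1+k)Mv² = (7/10)Mv².
The vertical drop is h = L sinθ = 7.55 × sin22.1° = 2.84 m.
Setting Mgh = (7/10)Mv² gives v = √(2gh/(1+k)) = √(2·10·2.84/1.4) ≈ 6.37 m/s.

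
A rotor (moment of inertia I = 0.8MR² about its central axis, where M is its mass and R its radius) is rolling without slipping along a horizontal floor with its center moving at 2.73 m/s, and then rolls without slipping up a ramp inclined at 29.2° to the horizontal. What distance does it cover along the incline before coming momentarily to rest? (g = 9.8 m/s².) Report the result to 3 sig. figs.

d ≈ 1.40 m

Here I = 0.8MR², so the shape factor k = I/(MR²) = 0.8.
Since it rolls without slipping, ω = v/R and KE = ½Mv² + ½Iω² = ½(1+k)Mv² = (9/10)Mv².
Setting this equal to Mgh gives the vertical rise h = (1+k)v₀²/(2g) = 1.8×2.73²/(2×9.8) = 0.6844 m.
The distance along the slope is d = h/sinθ = 0.6844/sin29.2° ≈ 1.40 m.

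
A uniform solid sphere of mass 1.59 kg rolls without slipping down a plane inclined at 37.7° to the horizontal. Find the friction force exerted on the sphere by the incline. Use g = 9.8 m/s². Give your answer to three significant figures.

For this body I = (2/5)MR², i.e. k = I/(MR²) = 0.4.
Along the incline Mg sinθ − f = Ma, and torque about the center fR = Iα = kMR²(a/R) gives f = kMa.
Combining, a = g sinθ/(1+k) and f = kMa = kMg sinθ/(1+k).
f = 0.4 × 1.59 × 9.8 × sin37.7° / 1.4 ≈ 2.72 N.

f ≈ 2.72 N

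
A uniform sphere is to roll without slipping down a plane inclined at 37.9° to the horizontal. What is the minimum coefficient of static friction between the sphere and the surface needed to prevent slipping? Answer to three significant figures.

μ_min ≈ 0.222

The moment of inertia is (2/5)MR², giving k ≡ I/(MR²) = 0.4.
Newton's second law down the slope: Mg sinθ − f = Ma. The torque equation fR = Iα (with α = a/R) gives f = kMa.
These give a = g sinθ/(1+k) and the required friction f = kMg sinθ/(1+k).
The normal force is N = Mg cosθ, so μ_min = f/N = k tanθ/(1+k).
μ_min = 0.4 × tan37.9° / 1.4 ≈ 0.222.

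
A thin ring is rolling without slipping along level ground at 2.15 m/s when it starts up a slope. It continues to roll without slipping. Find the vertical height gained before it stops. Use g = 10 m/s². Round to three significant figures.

With I = MR², the ratio k = I/(MR²) is 1.
The rolling condition ω = v/R makes the rotational term ½I(v/R)² = ½kMv², so KE_total = ½(1+k)Mv² = Mv².
All of this converts to potential energy at the highest point: Mv₀² = Mgh.
Thus h = (1+k)v₀²/(2g) = 2 × 2.15² / (2 × 10) ≈ 0.462 m.

h ≈ 0.462 m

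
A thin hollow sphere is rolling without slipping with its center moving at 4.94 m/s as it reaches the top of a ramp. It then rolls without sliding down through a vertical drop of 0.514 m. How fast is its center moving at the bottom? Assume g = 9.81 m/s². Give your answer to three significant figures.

Here I = (2/3)MR², so the shape factor k = I/(MR²) = 2/3.
Pure rolling means v = ωR; then KE = ½Mv² + ½I(v/R)² = ½(1+k)Mv² = (5/6)Mv².
Energy conservation: (5/6)Mv₀² + Mgh = (5/6)Mv², so v² = v₀² + 2gh/(1+k).
v = √(4.94² + 2×9.81×0.514/1.667) = √30.45 ≈ 5.52 m/s.

v ≈ 5.52 m/s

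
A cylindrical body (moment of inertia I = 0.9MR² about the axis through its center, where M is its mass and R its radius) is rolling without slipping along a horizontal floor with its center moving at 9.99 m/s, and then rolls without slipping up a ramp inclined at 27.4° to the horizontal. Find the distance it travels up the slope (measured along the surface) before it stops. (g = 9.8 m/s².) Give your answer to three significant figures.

With I = 0.9MR², the ratio k = I/(MR²) is 0.9.
Rolling without slipping gives ω = v/R, so the total kinetic energy is ½Mv² + ½Iω² = ½(1+k)Mv² = (19/20)Mv².
Setting this equal to Mgh gives the vertical rise h = (1+k)v₀²/(2g) = 1.9×9.99²/(2×9.8) = 9.674 m.
The distance along the slope is d = h/sinθ = 9.674/sin27.4° ≈ 21.0 m.

d ≈ 21.0 m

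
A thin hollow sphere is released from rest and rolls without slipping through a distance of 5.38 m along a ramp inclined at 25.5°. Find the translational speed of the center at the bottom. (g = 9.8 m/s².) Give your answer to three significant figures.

The moment of inertia is (2/3)MR², giving k ≡ I/(MR²) = 2/3.
Since it rolls without slipping, ω = v/R and KE = ½Mv² + ½Iω² = ½(1+k)Mv² = (5/6)Mv².
The vertical drop is h = L sinθ = 5.38 × sin25.5° = 2.316 m.
Setting Mgh = (5/6)Mv² gives v = √(2gh/(1+k)) = √(2·9.8·2.316/1.667) ≈ 5.22 m/s.

v ≈ 5.22 m/s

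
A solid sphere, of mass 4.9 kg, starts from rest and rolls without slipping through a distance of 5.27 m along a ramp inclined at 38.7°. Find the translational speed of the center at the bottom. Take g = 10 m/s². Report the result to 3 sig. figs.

v ≈ 6.86 m/s

The moment of inertia is (2/5)MR², giving k ≡ I/(MR²) = 0.4.
Rolling without slipping gives ω = v/R, so the total kinetic energy is ½Mv² + ½Iω² = ½(1+k)Mv² = (7/10)Mv².
The vertical drop is h = L sinθ = 5.27 × sin38.7° = 3.295 m.
Setting Mgh = (7/10)Mv² gives v = √(2gh/(1+k)) = √(2·10·3.295/1.4) ≈ 6.86 m/s.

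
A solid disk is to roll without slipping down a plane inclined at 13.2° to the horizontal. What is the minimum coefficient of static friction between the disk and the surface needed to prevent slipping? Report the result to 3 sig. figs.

Here I = (1/2)MR², so the shape factor k = I/(MR²) = 0.5.
Translational: Mg sinθ − f = Ma. Rotational about the CM: fR = Iα = kMRa, so f = kMa.
These give a = g sinθ/(1+k) and the required friction f = kMg sinθ/(1+k).
The normal force is N = Mg cosθ, so μ_min = f/N = k tanθ/(1+k).
μ_min = 0.5 × tan13.2° / 1.5 ≈ 0.0782.

μ_min ≈ 0.0782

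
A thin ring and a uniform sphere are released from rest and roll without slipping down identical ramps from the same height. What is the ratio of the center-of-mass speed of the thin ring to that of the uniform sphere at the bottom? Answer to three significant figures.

Each satisfies Mgh = ½(1+k)Mv² with k = I/(MR²), so v ∝ 1/√(1+k).
For the thin ring k = 1; for the uniform sphere k = 0.4.
v₁/v₂ = √((1+k₂)/(1+k₁)) = √(1.4/2) ≈ 0.837.

v_ratio ≈ 0.837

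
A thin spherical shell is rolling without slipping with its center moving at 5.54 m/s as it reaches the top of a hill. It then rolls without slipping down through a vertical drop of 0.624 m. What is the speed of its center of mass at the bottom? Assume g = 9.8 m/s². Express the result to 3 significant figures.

Here I = (2/3)MR², so the shape factor k = I/(MR²) = 2/3.
Since it rolls without slipping, ω = v/R and KE = ½Mv² + ½Iω² = ½(1+k)Mv² = (5/6)Mv².
Energy conservation: (5/6)Mv₀² + Mgh = (5/6)Mv², so v² = v₀² + 2gh/(1+k).
v = √(5.54² + 2×9.8×0.624/1.667) = √38.03 ≈ 6.17 m/s.

v ≈ 6.17 m/s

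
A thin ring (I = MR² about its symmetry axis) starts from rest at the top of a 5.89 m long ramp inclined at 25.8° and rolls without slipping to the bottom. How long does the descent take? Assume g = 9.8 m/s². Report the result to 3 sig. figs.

t ≈ 2.35 s

The moment of inertia is MR², giving k ≡ I/(MR²) = 1.
Along the incline Mg sinθ − f = Ma, and torque about the center fR = Iα = kMR²(a/R) gives f = kMa.
Hence a = g sinθ/(1+k) = 9.8×sin25.8°/2 = 2.133 m/s².
Starting from rest, L = ½at², so t = √(2L/a) = √(2×5.89/2.133) ≈ 2.35 s.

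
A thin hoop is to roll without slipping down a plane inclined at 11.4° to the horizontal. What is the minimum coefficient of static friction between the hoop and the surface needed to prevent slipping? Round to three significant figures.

For this body I = MR², i.e. k = I/(MR²) = 1.
Translational: Mg sinθ − f = Ma. Rotational about the CM: fR = Iα = kMRa, so f = kMa.
These give a = g sinθ/(1+k) and the required friction f = kMg sinθ/(1+k).
With N = Mg cosθ, the no-slip condition f ≤ μN gives μ_min = f/N = k tanθ/(1+k).
μ_min = 1 × tan11.4° / 2 ≈ 0.101.

μ_min ≈ 0.101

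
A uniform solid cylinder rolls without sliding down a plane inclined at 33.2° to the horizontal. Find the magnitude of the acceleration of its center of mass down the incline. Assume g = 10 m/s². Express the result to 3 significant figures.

a ≈ 3.65 m/s²

Here I = (1/2)MR², so the shape factor k = I/(MR²) = 0.5.
Translational: Mg sinθ − f = Ma. Rotational about the CM: fR = Iα = kMRa, so f = kMa.
Eliminating f: Mg sinθ = (1+k)Ma, so a = g sinθ/(1+k) = 10 × sin33.2° / 1.5 ≈ 3.65 m/s².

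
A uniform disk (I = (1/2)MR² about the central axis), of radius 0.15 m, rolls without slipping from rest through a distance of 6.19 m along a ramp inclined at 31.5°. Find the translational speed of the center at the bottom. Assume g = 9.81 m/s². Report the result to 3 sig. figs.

v ≈ 6.50 m/s

The moment of inertia is (1/2)MR², giving k ≡ I/(MR²) = 0.5.
Pure rolling means v = ωR; then KE = ½Mv² + ½I(v/R)² = ½(1+k)Mv² = (3/4)Mv².
The vertical drop is h = L sinθ = 6.19 × sin31.5° = 3.234 m.
Setting Mgh = (3/4)Mv² gives v = √(2gh/(1+k)) = √(2·9.81·3.234/1.5) ≈ 6.50 m/s.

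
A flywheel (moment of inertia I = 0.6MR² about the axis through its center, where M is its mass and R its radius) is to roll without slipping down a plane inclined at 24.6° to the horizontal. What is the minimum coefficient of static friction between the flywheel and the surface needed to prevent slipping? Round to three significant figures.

With I = 0.6MR², the ratio k = I/(MR²) is 0.6.
Newton's second law down the slope: Mg sinθ − f = Ma. The torque equation fR = Iα (with α = a/R) gives f = kMa.
These give a = g sinθ/(1+k) and the required friction f = kMg sinθ/(1+k).
The normal force is N = Mg cosθ, so μ_min = f/N = k tanθ/(1+k).
μ_min = 0.6 × tan24.6° / 1.6 ≈ 0.172.

μ_min ≈ 0.172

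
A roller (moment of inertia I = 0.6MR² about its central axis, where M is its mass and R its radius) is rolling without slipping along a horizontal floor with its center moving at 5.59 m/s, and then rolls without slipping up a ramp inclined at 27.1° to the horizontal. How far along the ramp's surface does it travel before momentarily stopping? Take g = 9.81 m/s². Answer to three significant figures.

Here I = 0.6MR², so the shape factor k = I/(MR²) = 0.6.
Rolling without slipping gives ω = v/R, so the total kinetic energy is ½Mv² + ½Iω² = ½(1+k)Mv² = (4/5)Mv².
Setting this equal to Mgh gives the vertical rise h = (1+k)v₀²/(2g) = 1.6×5.59²/(2×9.81) = 2.548 m.
Along the incline, d = h/sinθ = 2.548/sin27.1° ≈ 5.59 m.

d ≈ 5.59 m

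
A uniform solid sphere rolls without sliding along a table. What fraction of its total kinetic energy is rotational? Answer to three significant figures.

With I = (2/5)MR², the ratio k = I/(MR²) is 0.4.
Since ω = v/R, the translational part is ½Mv² and the rotational part is ½I(v/R)² = ½kMv²; the total is ½(1+k)Mv².
The rotational fraction is therefore k/(1+k) = 0.4/1.4 ≈ 0.286.

fraction ≈ 0.286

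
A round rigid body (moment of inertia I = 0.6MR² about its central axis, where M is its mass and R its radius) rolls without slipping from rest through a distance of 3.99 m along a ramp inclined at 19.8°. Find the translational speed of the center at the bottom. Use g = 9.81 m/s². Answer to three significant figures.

With I = 0.6MR², the ratio k = I/(MR²) is 0.6.
The rolling condition ω = v/R makes the rotational term ½I(v/R)² = ½kMv², so KE_total = ½(1+k)Mv² = (4/5)Mv².
The vertical drop is h = L sinθ = 3.99 × sin19.8° = 1.352 m.
Energy conservation: Mgh = (4/5)Mv², so v = √(2gh/(1+k)) = √(2 × 9.81 × 1.352 / 1.6) ≈ 4.07 m/s.

v ≈ 4.07 m/s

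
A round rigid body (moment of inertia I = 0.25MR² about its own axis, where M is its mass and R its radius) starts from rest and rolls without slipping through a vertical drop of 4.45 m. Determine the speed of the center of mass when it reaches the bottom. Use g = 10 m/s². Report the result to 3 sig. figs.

v ≈ 8.44 m/s

Here I = 0.25MR², so the shape factor k = I/(MR²) = 0.25.
The rolling condition ω = v/R makes the rotational term ½I(v/R)² = ½kMv², so KE_total = ½(1+k)Mv² = (5/8)Mv².
Energy conservation: Mgh = (5/8)Mv², so v = √(2gh/(1+k)) = √(2 × 10 × 4.45 / 1.25) ≈ 8.44 m/s.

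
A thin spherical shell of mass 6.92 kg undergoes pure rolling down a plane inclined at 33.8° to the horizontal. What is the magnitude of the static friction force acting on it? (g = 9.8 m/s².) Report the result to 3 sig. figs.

f ≈ 15.1 N

Here I = (2/3)MR², so the shape factor k = I/(MR²) = 2/3.
Translational: Mg sinθ − f = Ma. Rotational about the CM: fR = Iα = kMRa, so f = kMa.
Combining, a = g sinθ/(1+k) and f = kMa = kMg sinθ/(1+k).
f = (2/3) × 6.92 × 9.8 × sin33.8° / 1.667 ≈ 15.1 N.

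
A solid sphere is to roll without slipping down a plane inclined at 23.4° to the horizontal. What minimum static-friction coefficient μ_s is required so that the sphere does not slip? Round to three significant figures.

Here I = (2/5)MR², so the shape factor k = I/(MR²) = 0.4.
Along the incline Mg sinθ − f = Ma, and torque about the center fR = Iα = kMR²(a/R) gives f = kMa.
These give a = g sinθ/(1+k) and the required friction f = kMg sinθ/(1+k).
The normal force is N = Mg cosθ, so μ_min = f/N = k tanθ/(1+k).
μ_min = 0.4 × tan23.4° / 1.4 ≈ 0.124.

μ_min ≈ 0.124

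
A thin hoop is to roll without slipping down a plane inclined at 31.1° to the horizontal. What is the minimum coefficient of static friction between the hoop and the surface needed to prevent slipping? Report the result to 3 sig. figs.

With I = MR², the ratio k = I/(MR²) is 1.
Newton's second law down the slope: Mg sinθ − f = Ma. The torque equation fR = Iα (with α = a/R) gives f = kMa.
These give a = g sinθ/(1+k) and the required friction f = kMg sinθ/(1+k).
The normal force is N = Mg cosθ, so μ_min = f/N = k tanθ/(1+k).
μ_min = 1 × tan31.1° / 2 ≈ 0.302.

μ_min ≈ 0.302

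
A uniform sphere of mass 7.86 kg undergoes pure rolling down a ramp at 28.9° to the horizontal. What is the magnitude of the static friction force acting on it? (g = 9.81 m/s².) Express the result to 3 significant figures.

f ≈ 10.6 N

With I = (2/5)MR², the ratio k = I/(MR²) is 0.4.
Along the incline Mg sinθ − f = Ma, and torque about the center fR = Iα = kMR²(a/R) gives f = kMa.
Combining, a = g sinθ/(1+k) and f = kMa = kMg sinθ/(1+k).
f = 0.4 × 7.86 × 9.81 × sin28.9° / 1.4 ≈ 10.6 N.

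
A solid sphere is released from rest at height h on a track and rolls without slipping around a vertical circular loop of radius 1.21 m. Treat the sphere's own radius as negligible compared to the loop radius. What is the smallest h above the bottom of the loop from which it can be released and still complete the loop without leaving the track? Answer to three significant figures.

With I = (2/5)MR², the ratio k = I/(MR²) is 0.4.
At the top, contact is just lost when gravity alone supplies the centripetal force: Mg = Mv_top²/r, i.e. v_top² = gr.
With ω = v/R, the kinetic energy at speed v is ½(1+k)Mv² = (7/10)Mv².
Energy conservation from release (height h) to the top (height 2r): Mgh = Mg(2r) + (7/10)M·gr.
Thus h_min = 2r + (1+k)r/2 = r(2 + 1.4/2) = 1.21 × 2.7 ≈ 3.27 m.

h_min ≈ 3.27 m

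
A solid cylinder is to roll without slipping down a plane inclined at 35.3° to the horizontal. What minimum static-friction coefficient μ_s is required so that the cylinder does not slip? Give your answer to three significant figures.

The moment of inertia is (1/2)MR², giving k ≡ I/(MR²) = 0.5.
Translational: Mg sinθ − f = Ma. Rotational about the CM: fR = Iα = kMRa, so f = kMa.
These give a = g sinθ/(1+k) and the required friction f = kMg sinθ/(1+k).
With N = Mg cosθ, the no-slip condition f ≤ μN gives μ_min = f/N = k tanθ/(1+k).
μ_min = 0.5 × tan35.3° / 1.5 ≈ 0.236.

μ_min ≈ 0.236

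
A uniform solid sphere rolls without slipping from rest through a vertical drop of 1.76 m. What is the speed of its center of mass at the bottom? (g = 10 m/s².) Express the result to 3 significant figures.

Here I = (2/5)MR², so the shape factor k = I/(MR²) = 0.4.
Since it rolls without slipping, ω = v/R and KE = ½Mv² + ½Iω² = ½(1+k)Mv² = (7/10)Mv².
Setting Mgh = (7/10)Mv² gives v = √(2gh/(1+k)) = √(2·10·1.76/1.4) ≈ 5.01 m/s.

v ≈ 5.01 m/s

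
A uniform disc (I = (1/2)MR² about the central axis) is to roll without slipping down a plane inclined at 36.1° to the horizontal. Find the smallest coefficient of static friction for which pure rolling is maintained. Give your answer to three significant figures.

With I = (1/2)MR², the ratio k = I/(MR²) is 0.5.
Along the incline Mg sinθ − f = Ma, and torque about the center fR = Iα = kMR²(a/R) gives f = kMa.
These give a = g sinθ/(1+k) and the required friction f = kMg sinθ/(1+k).
With N = Mg cosθ, the no-slip condition f ≤ μN gives μ_min = f/N = k tanθ/(1+k).
μ_min = 0.5 × tan36.1° / 1.5 ≈ 0.243.

μ_min ≈ 0.243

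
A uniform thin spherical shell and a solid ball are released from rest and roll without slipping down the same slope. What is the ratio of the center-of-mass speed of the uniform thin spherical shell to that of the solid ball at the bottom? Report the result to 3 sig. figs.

Each satisfies Mgh = ½(1+k)Mv² with k = I/(MR²), so v ∝ 1/√(1+k).
For the uniform thin spherical shell k = 2/3; for the solid ball k = 0.4.
v₁/v₂ = √((1+k₂)/(1+k₁)) = √(1.4/1.667) ≈ 0.917.

v_ratio ≈ 0.917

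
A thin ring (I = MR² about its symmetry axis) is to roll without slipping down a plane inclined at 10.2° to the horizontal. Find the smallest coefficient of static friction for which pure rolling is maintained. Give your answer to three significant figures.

μ_min ≈ 0.0900

The moment of inertia is MR², giving k ≡ I/(MR²) = 1.
Translational: Mg sinθ − f = Ma. Rotational about the CM: fR = Iα = kMRa, so f = kMa.
These give a = g sinθ/(1+k) and the required friction f = kMg sinθ/(1+k).
The normal force is N = Mg cosθ, so μ_min = f/N = k tanθ/(1+k).
μ_min = 1 × tan10.2° / 2 ≈ 0.0900.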